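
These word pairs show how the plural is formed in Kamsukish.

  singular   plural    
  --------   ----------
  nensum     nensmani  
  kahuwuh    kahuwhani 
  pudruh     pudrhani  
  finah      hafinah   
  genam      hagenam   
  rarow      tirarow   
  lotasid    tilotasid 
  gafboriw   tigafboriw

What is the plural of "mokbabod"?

kahuwuh and finah both end in -h yet inflect differently (kahuwhani, hafinah), so the final letter is not what conditions the rule; the last vowel is.
"mokbabod" has last vowel 'o'. The one such stem in the data (rarow → tirarow) adds the prefix ti-, so the same rule applies.
So mokbabod → timokbabod.

timokbabod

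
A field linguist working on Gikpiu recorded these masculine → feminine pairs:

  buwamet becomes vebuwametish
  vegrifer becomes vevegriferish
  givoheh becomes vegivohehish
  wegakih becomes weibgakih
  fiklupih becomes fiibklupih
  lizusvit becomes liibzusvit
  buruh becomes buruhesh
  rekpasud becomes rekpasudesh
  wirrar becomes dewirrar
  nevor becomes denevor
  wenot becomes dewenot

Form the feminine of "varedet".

vevaredetish

givoheh and wegakih both end in -h yet inflect differently (vegivohehish, weibgakih), so the final letter is not what conditions the rule; the last vowel is.
"varedet" has last vowel 'e'. The stems whose last vowel is 'e' (buwamet → vebuwametish, vegrifer → vevegriferish, givoheh → vegivohehish) add ve- … -ish around the stem.
The other patterns: stems whose last vowel is 'i' insert -ib- after the first vowel; stems whose last vowel is 'u' add -esh; stems whose last vowel is 'a' or 'o' add the prefix de-.
So varedet → vevaredetish.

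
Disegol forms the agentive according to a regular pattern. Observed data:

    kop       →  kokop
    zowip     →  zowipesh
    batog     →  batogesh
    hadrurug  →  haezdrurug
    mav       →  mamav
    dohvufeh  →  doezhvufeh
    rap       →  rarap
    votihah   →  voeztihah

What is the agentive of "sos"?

sosos

kop and zowip both end in -p yet inflect differently (kokop, zowipesh), so the final letter is not what conditions the rule; the number of vowels is.
"sos" has 1 vowel. The stems with 1 vowel (kop → kokop, mav → mamav, rap → rarap) repeat the first consonant+vowel as a prefix.
So sos → sosos.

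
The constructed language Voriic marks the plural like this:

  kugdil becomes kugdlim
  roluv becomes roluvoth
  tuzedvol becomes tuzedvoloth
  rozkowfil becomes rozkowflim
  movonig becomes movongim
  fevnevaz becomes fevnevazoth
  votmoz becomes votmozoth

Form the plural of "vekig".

rozkowfil and tuzedvol both end in -l yet inflect differently (rozkowflim, tuzedvoloth), so the final letter is not what conditions the rule; the last vowel is.
"vekig" has last vowel 'i'. The stems whose last vowel is 'i' (movonig → movongim, rozkowfil → rozkowflim, kugdil → kugdlim) delete the last vowel and add -im.
So vekig → vekgim.

vekgim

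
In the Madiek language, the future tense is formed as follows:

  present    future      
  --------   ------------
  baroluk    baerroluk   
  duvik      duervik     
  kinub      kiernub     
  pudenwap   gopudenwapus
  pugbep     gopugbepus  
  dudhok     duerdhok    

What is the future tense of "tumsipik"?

pudenwap and baroluk both have 3 vowels yet inflect differently (gopudenwapus, baerroluk), so the number of vowels is not what conditions the rule; the final letter is.
"tumsipik" ends in -k. The stems ending in -k (baroluk → baerroluk, duvik → duervik, dudhok → duerdhok) insert -er- after the first vowel.
The other pattern: stems ending in -p add go- … -us around the stem.
So tumsipik → tuermsipik.

tuermsipik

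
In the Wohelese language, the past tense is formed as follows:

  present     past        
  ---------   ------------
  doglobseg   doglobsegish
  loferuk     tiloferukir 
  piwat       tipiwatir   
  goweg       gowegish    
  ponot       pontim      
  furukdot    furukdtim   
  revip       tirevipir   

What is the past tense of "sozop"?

sozpim

"sozop" has last vowel 'o'. The stems whose last vowel is 'o' (furukdot → furukdtim, ponot → pontim) delete the last vowel and add -im.
The other patterns: stems whose last vowel is 'e' add -ish; stems whose last vowel is 'a', 'i' or 'u' add ti- … -ir around the stem.
So sozop → sozpim.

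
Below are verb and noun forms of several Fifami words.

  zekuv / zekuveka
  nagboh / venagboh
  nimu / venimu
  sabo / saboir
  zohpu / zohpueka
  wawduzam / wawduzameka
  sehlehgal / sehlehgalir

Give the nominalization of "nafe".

venafe

"nafe" begins with n-. The stems beginning with n- (nimu → venimu, nagboh → venagboh) add the prefix ve-.
The other patterns: stems beginning with w- or z- add -eka; stems beginning with s- add -ir.
So nafe → venafe.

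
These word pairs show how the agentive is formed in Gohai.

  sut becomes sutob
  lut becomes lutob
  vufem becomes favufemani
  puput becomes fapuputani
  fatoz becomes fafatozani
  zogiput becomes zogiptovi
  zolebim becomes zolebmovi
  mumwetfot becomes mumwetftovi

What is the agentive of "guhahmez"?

"guhahmez" has 3 vowels. The stems with 3 vowels (zogiput → zogiptovi, zolebim → zolebmovi, mumwetfot → mumwetftovi) delete the last vowel and add -ovi.
So guhahmez → guhahmzovi.

guhahmzovi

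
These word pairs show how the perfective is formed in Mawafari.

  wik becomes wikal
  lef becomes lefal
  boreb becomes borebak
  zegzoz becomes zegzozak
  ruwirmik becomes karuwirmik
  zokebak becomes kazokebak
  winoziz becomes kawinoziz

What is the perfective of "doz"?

dozal

wik and ruwirmik both end in -k yet inflect differently (wikal, karuwirmik), so the final letter is not what conditions the rule; the number of vowels is.
"doz" has 1 vowel. The stems with 1 vowel (wik → wikal, lef → lefal) add -al.
The other patterns: stems with 2 vowels add -ak; stems with 3 vowels add the prefix ka-.
So doz → dozal.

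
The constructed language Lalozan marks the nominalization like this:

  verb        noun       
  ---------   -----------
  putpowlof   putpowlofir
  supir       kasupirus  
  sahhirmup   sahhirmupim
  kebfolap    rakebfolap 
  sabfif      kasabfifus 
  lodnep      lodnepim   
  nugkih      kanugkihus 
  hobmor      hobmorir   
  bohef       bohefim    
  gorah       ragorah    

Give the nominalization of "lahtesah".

ralahtesah

lodnep and kebfolap both end in -p yet inflect differently (lodnepim, rakebfolap), so the final letter is not what conditions the rule; the last vowel is.
"lahtesah" has last vowel 'a'. The stems whose last vowel is 'a' (kebfolap → rakebfolap, gorah → ragorah) add the prefix ra-.
So lahtesah → ralahtesah.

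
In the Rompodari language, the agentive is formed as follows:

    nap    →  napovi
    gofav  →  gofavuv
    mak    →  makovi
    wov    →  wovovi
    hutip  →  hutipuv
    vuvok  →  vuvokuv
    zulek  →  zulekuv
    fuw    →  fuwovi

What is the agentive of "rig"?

"rig" has 1 vowel. The stems with 1 vowel (fuw → fuwovi, mak → makovi, wov → wovovi) add -ovi.
So rig → rigovi.

rigovi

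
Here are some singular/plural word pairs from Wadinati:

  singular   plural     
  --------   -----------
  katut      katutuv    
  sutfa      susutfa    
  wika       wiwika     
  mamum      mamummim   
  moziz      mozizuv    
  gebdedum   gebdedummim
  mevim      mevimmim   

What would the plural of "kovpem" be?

mevim and moziz both have last vowel 'i' yet inflect differently (mevimmim, mozizuv), so the last vowel is not what conditions the rule; the final letter is.
"kovpem" ends in -m. The stems ending in -m (mamum → mamummim, mevim → mevimmim, gebdedum → gebdedummim) double the final consonant and add -im.
So kovpem → kovpemmim.

kovpemmim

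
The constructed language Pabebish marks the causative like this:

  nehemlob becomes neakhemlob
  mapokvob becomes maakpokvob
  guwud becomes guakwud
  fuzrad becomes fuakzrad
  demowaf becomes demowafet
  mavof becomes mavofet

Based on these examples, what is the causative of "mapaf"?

mavof and mapokvob both have last vowel 'o' yet inflect differently (mavofet, maakpokvob), so the last vowel is not what conditions the rule; the final letter is.
"mapaf" ends in -f. The stems ending in -f (demowaf → demowafet, mavof → mavofet) add -et.
The other pattern: stems ending in -b or -d insert -ak- after the first vowel.
So mapaf → mapafet.

mapafet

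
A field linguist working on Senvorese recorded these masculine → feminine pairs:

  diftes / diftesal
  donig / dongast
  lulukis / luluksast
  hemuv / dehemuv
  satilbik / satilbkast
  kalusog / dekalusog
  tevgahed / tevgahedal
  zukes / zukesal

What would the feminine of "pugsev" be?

lulukis and zukes both end in -s yet inflect differently (luluksast, zukesal), so the final letter is not what conditions the rule; the last vowel is.
"pugsev" has last vowel 'e'. The stems whose last vowel is 'e' (tevgahed → tevgahedal, zukes → zukesal, diftes → diftesal) add -al.
The other patterns: stems whose last vowel is 'i' delete the last vowel and add -ast; stems whose last vowel is 'o' or 'u' add the prefix de-.
So pugsev → pugseval.

pugseval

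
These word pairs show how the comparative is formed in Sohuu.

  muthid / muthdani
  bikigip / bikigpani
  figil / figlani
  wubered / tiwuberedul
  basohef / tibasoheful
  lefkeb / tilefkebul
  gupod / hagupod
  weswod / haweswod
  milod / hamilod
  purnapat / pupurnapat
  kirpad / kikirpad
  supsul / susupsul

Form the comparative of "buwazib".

muthid and wubered both end in -d yet inflect differently (muthdani, tiwuberedul), so the final letter is not what conditions the rule; the last vowel is.
"buwazib" has last vowel 'i'. The stems whose last vowel is 'i' (muthid → muthdani, bikigip → bikigpani, figil → figlani) delete the last vowel and add -ani.
The other patterns: stems whose last vowel is 'e' add ti- … -ul around the stem; stems whose last vowel is 'o' add the prefix ha-; stems whose last vowel is 'a' or 'u' repeat the first consonant+vowel as a prefix.
So buwazib → buwazbani.

buwazbani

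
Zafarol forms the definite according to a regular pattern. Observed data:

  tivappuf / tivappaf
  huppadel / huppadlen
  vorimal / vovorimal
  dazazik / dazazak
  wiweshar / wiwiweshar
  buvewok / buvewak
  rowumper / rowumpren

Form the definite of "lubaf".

rowumper and wiweshar both end in -r yet inflect differently (rowumpren, wiwiweshar), so the final letter is not what conditions the rule; the last vowel is.
"lubaf" has last vowel 'a'. The stems whose last vowel is 'a' (wiweshar → wiwiweshar, vorimal → vovorimal) repeat the first consonant+vowel as a prefix.
The other patterns: stems whose last vowel is 'e' delete the last vowel and add -en; stems whose last vowel is 'i', 'o' or 'u' change the last vowel to 'a'.
So lubaf → lulubaf.

lulubaf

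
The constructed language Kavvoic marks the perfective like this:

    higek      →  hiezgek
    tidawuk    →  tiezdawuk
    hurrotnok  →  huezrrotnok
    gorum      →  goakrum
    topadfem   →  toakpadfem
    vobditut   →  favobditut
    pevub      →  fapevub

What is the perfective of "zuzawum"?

zuakzawum

tidawuk and gorum both have last vowel 'u' yet inflect differently (tiezdawuk, goakrum), so the last vowel is not what conditions the rule; the final letter is.
"zuzawum" ends in -m. The stems ending in -m (gorum → goakrum, topadfem → toakpadfem) insert -ak- after the first vowel.
The other patterns: stems ending in -k insert -ez- after the first vowel; stems ending in -b or -t add the prefix fa-.
So zuzawum → zuakzawum.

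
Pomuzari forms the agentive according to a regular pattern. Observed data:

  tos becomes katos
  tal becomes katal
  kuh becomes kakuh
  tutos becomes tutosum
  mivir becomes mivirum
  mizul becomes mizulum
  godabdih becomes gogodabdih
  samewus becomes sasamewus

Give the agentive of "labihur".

lalabihur

"labihur" has 3 vowels. The stems with 3 vowels (godabdih → gogodabdih, samewus → sasamewus) repeat the first consonant+vowel as a prefix.
The other patterns: stems with 1 vowel add the prefix ka-; stems with 2 vowels add -um.
So labihur → lalabihur.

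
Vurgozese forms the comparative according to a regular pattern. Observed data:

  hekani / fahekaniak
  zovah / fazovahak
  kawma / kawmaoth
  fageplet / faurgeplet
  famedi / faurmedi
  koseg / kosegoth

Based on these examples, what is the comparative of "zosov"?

famedi and hekani both end in -i yet inflect differently (faurmedi, fahekaniak), so the final letter is not what conditions the rule; the first letter is.
"zosov" begins with z-. The one such stem in the data (zovah → fazovahak) adds fa- … -ak around the stem, so the same rule applies.
The other patterns: stems beginning with k- add -oth; stems beginning with f- insert -ur- after the first vowel.
So zosov → fazosovak.

fazosovak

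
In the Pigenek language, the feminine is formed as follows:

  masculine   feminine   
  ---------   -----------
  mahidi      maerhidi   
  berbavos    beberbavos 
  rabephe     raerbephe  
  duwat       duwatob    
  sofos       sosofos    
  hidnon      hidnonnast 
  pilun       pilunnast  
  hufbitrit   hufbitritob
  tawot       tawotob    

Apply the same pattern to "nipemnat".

nipemnatob

"nipemnat" ends in -t. The stems ending in -t (duwat → duwatob, tawot → tawotob, hufbitrit → hufbitritob) add -ob.
The other patterns: stems ending in -n double the final consonant and add -ast; stems ending in -s repeat the first consonant+vowel as a prefix; stems ending in -e or -i insert -er- after the first vowel.
So nipemnat → nipemnatob.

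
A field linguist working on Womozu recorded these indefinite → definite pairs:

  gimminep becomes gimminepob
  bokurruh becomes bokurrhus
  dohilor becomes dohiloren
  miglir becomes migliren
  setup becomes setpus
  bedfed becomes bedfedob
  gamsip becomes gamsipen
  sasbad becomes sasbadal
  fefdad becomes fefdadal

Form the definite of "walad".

gamsip and setup both end in -p yet inflect differently (gamsipen, setpus), so the final letter is not what conditions the rule; the last vowel is.
"walad" has last vowel 'a'. The stems whose last vowel is 'a' (fefdad → fefdadal, sasbad → sasbadal) add -al.
The other patterns: stems whose last vowel is 'i' or 'o' add -en; stems whose last vowel is 'u' delete the last vowel and add -us; stems whose last vowel is 'e' add -ob.
So walad → waladal.

waladal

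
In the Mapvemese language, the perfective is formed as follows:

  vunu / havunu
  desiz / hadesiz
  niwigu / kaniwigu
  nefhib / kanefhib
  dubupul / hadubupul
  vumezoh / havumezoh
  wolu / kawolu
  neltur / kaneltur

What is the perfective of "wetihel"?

kawetihel

"wetihel" begins with w-. The one such stem in the data (wolu → kawolu) adds the prefix ka-, so the same rule applies.
The other pattern: stems beginning with d- or v- add the prefix ha-.
So wetihel → kawetihel.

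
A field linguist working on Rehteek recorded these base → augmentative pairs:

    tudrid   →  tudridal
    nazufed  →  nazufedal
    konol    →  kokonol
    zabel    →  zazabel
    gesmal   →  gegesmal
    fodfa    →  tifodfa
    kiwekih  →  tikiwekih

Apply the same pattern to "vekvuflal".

nazufed and zabel both have last vowel 'e' yet inflect differently (nazufedal, zazabel), so the last vowel is not what conditions the rule; the final letter is.
"vekvuflal" ends in -l. The stems ending in -l (konol → kokonol, zabel → zazabel, gesmal → gegesmal) repeat the first consonant+vowel as a prefix.
The other patterns: stems ending in -d add -al; stems ending in -a or -h add the prefix ti-.
So vekvuflal → vevekvuflal.

vevekvuflal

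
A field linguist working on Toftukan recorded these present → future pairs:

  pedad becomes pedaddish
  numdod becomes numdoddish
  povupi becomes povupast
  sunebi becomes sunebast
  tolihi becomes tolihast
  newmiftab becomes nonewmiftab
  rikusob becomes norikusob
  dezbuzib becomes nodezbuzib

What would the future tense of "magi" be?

pedad and newmiftab both have last vowel 'a' yet inflect differently (pedaddish, nonewmiftab), so the last vowel is not what conditions the rule; the final letter is.
"magi" ends in -i. The stems ending in -i (povupi → povupast, sunebi → sunebast, tolihi → tolihast) drop the final letter and add -ast.
So magi → magast.

magast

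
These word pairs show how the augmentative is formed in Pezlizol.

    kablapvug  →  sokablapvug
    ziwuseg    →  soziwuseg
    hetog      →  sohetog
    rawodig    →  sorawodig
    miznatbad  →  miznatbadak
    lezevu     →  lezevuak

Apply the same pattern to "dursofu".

dursofuak

"dursofu" ends in -u. The one such stem in the data (lezevu → lezevuak) adds -ak, so the same rule applies.
So dursofu → dursofuak.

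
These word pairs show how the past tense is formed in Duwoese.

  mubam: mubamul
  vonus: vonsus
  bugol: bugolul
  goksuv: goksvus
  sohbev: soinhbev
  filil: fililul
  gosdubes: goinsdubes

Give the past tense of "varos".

varosul

"varos" has last vowel 'o'. The one such stem in the data (bugol → bugolul) adds -ul, so the same rule applies.
The other patterns: stems whose last vowel is 'e' insert -in- after the first vowel; stems whose last vowel is 'u' delete the last vowel and add -us.
So varos → varosul.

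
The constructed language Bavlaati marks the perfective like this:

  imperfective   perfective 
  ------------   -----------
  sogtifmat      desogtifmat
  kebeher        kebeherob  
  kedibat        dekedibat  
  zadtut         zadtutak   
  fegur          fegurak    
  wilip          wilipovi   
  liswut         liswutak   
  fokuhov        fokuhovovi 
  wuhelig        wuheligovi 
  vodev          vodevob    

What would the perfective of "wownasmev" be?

liswut and kedibat both end in -t yet inflect differently (liswutak, dekedibat), so the final letter is not what conditions the rule; the last vowel is.
"wownasmev" has last vowel 'e'. The stems whose last vowel is 'e' (vodev → vodevob, kebeher → kebeherob) add -ob.
The other patterns: stems whose last vowel is 'i' or 'o' add -ovi; stems whose last vowel is 'u' add -ak; stems whose last vowel is 'a' add the prefix de-.
So wownasmev → wownasmevob.

wownasmevob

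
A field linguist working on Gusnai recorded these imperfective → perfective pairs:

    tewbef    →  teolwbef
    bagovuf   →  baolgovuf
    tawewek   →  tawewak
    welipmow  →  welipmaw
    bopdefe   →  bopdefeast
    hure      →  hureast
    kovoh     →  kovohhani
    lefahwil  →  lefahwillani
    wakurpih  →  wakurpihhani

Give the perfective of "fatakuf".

faoltakuf

tewbef and tawewek both have last vowel 'e' yet inflect differently (teolwbef, tawewak), so the last vowel is not what conditions the rule; the final letter is.
"fatakuf" ends in -f. The stems ending in -f (tewbef → teolwbef, bagovuf → baolgovuf) insert -ol- after the first vowel.
So fatakuf → faoltakuf.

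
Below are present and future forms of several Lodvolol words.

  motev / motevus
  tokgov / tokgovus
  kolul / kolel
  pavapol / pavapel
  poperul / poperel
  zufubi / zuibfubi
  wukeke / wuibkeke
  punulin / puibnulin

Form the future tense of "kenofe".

tokgov and pavapol both have last vowel 'o' yet inflect differently (tokgovus, pavapel), so the last vowel is not what conditions the rule; the final letter is.
"kenofe" ends in -e. The one such stem in the data (wukeke → wuibkeke) inserts -ib- after the first vowel (as do zufubi, punulin), so the same rule applies.
The other patterns: stems ending in -v add -us; stems ending in -l change the last vowel to 'e'.
So kenofe → keibnofe.

keibnofe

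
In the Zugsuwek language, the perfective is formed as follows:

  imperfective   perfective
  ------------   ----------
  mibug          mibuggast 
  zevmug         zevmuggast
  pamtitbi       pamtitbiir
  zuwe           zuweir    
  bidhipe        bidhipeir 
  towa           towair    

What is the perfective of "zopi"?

zevmug and zuwe both begin with z- yet inflect differently (zevmuggast, zuweir), so the first letter is not what conditions the rule; whether the stem ends in a vowel or a consonant is.
"zopi" ends in a vowel. The stems ending in a vowel (pamtitbi → pamtitbiir, zuwe → zuweir, bidhipe → bidhipeir) add -ir.
The other pattern: stems ending in a consonant double the final consonant and add -ast.
So zopi → zopiir.

zopiir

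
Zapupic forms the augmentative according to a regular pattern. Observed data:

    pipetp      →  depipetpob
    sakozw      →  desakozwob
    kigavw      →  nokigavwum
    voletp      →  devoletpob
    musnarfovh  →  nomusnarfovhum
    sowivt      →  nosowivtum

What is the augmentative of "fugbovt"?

"fugbovt" has second-to-last letter 'v'. The stems whose second-to-last letter is 'v' (sowivt → nosowivtum, musnarfovh → nomusnarfovhum, kigavw → nokigavwum) add no- … -um around the stem.
So fugbovt → nofugbovtum.

nofugbovtum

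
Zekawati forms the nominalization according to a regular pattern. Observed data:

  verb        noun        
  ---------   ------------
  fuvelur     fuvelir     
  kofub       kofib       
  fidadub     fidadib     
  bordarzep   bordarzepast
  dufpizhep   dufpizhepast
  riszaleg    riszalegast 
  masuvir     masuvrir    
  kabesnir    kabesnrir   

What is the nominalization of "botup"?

"botup" has last vowel 'u'. The stems whose last vowel is 'u' (fuvelur → fuvelir, kofub → kofib, fidadub → fidadib) change the last vowel to 'i'.
The other patterns: stems whose last vowel is 'e' add -ast; stems whose last vowel is 'i' delete the last vowel and add -ir.
So botup → botip.

botip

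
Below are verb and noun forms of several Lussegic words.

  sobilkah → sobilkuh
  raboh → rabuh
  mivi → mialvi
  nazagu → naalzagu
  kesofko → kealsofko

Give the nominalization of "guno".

raboh and kesofko both have last vowel 'o' yet inflect differently (rabuh, kealsofko), so the last vowel is not what conditions the rule; whether the stem ends in a vowel or a consonant is.
"guno" ends in a vowel. The stems ending in a vowel (mivi → mialvi, nazagu → naalzagu, kesofko → kealsofko) insert -al- after the first vowel.
So guno → gualno.

gualno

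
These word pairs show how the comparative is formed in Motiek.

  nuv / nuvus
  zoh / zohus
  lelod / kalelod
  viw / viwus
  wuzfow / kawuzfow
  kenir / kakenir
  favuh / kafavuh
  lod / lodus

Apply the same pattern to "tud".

viw and wuzfow both end in -w yet inflect differently (viwus, kawuzfow), so the final letter is not what conditions the rule; the number of vowels is.
"tud" has 1 vowel. The stems with 1 vowel (nuv → nuvus, viw → viwus, lod → lodus) add -us.
The other pattern: stems with 2 vowels add the prefix ka-.
So tud → tudus.

tudus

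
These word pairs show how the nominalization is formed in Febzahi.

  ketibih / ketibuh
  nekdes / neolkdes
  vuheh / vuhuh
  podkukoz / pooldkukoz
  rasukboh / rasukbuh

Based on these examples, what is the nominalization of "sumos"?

suolmos

rasukboh and podkukoz both have last vowel 'o' yet inflect differently (rasukbuh, pooldkukoz), so the last vowel is not what conditions the rule; the final letter is.
"sumos" ends in -s. The one such stem in the data (nekdes → neolkdes) inserts -ol- after the first vowel (as does podkukoz), so the same rule applies.
The other pattern: stems ending in -h change the last vowel to 'u'.
So sumos → suolmos.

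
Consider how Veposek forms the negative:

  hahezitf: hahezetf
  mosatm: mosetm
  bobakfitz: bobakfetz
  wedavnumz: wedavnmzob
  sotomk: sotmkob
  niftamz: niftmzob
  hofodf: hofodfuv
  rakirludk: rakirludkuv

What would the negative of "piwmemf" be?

bobakfitz and wedavnumz both end in -z yet inflect differently (bobakfetz, wedavnmzob), so the final letter is not what conditions the rule; the second-to-last letter is.
"piwmemf" has second-to-last letter 'm'. The stems whose second-to-last letter is 'm' (wedavnumz → wedavnmzob, sotomk → sotmkob, niftamz → niftmzob) delete the last vowel and add -ob.
The other patterns: stems whose second-to-last letter is 't' change the last vowel to 'e'; stems whose second-to-last letter is 'd' add -uv.
So piwmemf → piwmmfob.

piwmmfob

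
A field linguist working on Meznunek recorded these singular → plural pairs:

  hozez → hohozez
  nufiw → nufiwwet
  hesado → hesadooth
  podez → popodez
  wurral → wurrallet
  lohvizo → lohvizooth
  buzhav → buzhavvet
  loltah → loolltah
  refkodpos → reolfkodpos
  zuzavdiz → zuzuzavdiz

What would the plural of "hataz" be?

"hataz" ends in -z. The stems ending in -z (podez → popodez, zuzavdiz → zuzuzavdiz, hozez → hohozez) repeat the first consonant+vowel as a prefix.
The other patterns: stems ending in -o add -oth; stems ending in -h or -s insert -ol- after the first vowel; stems ending in -l, -v or -w double the final consonant and add -et.
So hataz → hahataz.

hahataz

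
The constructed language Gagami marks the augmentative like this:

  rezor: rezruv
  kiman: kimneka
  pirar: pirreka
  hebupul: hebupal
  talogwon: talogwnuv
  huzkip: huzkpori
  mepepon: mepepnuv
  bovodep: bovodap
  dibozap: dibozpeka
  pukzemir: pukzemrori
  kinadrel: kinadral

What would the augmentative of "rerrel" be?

rerral

pukzemir and rezor both end in -r yet inflect differently (pukzemrori, rezruv), so the final letter is not what conditions the rule; the last vowel is.
"rerrel" has last vowel 'e'. The stems whose last vowel is 'e' (bovodep → bovodap, kinadrel → kinadral) change the last vowel to 'a'.
So rerrel → rerral.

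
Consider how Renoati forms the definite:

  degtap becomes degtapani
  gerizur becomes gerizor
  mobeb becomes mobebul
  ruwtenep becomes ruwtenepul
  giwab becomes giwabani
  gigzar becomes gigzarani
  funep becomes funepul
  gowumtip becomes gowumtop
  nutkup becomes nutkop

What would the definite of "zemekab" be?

zemekabani

degtap and nutkup both end in -p yet inflect differently (degtapani, nutkop), so the final letter is not what conditions the rule; the last vowel is.
"zemekab" has last vowel 'a'. The stems whose last vowel is 'a' (gigzar → gigzarani, degtap → degtapani, giwab → giwabani) add -ani.
The other patterns: stems whose last vowel is 'i' or 'u' change the last vowel to 'o'; stems whose last vowel is 'e' add -ul.
So zemekab → zemekabani.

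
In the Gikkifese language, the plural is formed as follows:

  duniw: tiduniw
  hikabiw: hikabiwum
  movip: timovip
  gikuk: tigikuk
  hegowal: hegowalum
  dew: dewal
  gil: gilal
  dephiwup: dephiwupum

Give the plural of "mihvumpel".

mihvumpelum

dew and duniw both end in -w yet inflect differently (dewal, tiduniw), so the final letter is not what conditions the rule; the number of vowels is.
"mihvumpel" has 3 vowels. The stems with 3 vowels (hegowal → hegowalum, hikabiw → hikabiwum, dephiwup → dephiwupum) add -um.
So mihvumpel → mihvumpelum.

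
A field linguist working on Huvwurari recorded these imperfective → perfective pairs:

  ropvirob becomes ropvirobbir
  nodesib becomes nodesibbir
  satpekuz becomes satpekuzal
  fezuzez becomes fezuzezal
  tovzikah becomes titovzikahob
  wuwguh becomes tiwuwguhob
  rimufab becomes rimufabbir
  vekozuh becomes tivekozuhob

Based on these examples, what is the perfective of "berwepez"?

"berwepez" ends in -z. The stems ending in -z (fezuzez → fezuzezal, satpekuz → satpekuzal) add -al.
So berwepez → berwepezal.

berwepezal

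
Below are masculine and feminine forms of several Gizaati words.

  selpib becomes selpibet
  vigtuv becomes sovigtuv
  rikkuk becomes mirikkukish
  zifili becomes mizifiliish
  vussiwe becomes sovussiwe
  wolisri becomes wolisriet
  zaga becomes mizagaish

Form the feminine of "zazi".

"zazi" begins with z-. The stems beginning with z- (zifili → mizifiliish, zaga → mizagaish) add mi- … -ish around the stem.
So zazi → mizaziish.

mizaziish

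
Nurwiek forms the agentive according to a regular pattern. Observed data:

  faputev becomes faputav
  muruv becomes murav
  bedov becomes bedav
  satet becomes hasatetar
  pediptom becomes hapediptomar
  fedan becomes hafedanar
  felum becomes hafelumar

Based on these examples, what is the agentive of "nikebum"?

hanikebumar

"nikebum" ends in -m. The stems ending in -m (pediptom → hapediptomar, felum → hafelumar) add ha- … -ar around the stem.
So nikebum → hanikebumar.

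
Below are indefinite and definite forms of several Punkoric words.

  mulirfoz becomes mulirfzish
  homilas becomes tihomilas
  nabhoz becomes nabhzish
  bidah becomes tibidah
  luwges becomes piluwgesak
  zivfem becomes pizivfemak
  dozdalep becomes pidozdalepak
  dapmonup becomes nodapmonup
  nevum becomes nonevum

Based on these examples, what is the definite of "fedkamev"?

homilas and luwges both end in -s yet inflect differently (tihomilas, piluwgesak), so the final letter is not what conditions the rule; the last vowel is.
"fedkamev" has last vowel 'e'. The stems whose last vowel is 'e' (luwges → piluwgesak, zivfem → pizivfemak, dozdalep → pidozdalepak) add pi- … -ak around the stem.
So fedkamev → pifedkamevak.

pifedkamevak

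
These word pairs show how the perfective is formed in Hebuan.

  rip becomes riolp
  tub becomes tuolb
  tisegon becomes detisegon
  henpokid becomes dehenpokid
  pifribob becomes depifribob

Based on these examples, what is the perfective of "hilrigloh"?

pifribob and tub both end in -b yet inflect differently (depifribob, tuolb), so the final letter is not what conditions the rule; the number of vowels is.
"hilrigloh" has 3 vowels. The stems with 3 vowels (pifribob → depifribob, henpokid → dehenpokid, tisegon → detisegon) add the prefix de-.
The other pattern: stems with 1 vowel insert -ol- after the first vowel.
So hilrigloh → dehilrigloh.

dehilrigloh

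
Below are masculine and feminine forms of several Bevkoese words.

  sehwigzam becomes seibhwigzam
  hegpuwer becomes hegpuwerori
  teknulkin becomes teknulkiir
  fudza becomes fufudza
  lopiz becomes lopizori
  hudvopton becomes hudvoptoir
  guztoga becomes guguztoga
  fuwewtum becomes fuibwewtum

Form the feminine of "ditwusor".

fudza and sehwigzam both have last vowel 'a' yet inflect differently (fufudza, seibhwigzam), so the last vowel is not what conditions the rule; the final letter is.
"ditwusor" ends in -r. The one such stem in the data (hegpuwer → hegpuwerori) adds -ori, so the same rule applies.
So ditwusor → ditwusorori.

ditwusorori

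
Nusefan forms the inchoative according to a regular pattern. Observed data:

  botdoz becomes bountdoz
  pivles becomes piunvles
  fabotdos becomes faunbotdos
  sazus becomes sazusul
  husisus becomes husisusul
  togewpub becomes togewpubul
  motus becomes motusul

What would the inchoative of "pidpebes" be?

piundpebes

sazus and pivles both end in -s yet inflect differently (sazusul, piunvles), so the final letter is not what conditions the rule; the last vowel is.
"pidpebes" has last vowel 'e'. The one such stem in the data (pivles → piunvles) inserts -un- after the first vowel (as do botdoz, fabotdos), so the same rule applies.
The other pattern: stems whose last vowel is 'u' add -ul.
So pidpebes → piundpebes.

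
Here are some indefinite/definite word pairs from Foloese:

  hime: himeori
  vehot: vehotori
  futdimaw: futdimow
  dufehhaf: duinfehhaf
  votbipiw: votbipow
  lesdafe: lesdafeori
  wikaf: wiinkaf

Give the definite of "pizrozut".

"pizrozut" ends in -t. The one such stem in the data (vehot → vehotori) adds -ori, so the same rule applies.
So pizrozut → pizrozutori.

pizrozutori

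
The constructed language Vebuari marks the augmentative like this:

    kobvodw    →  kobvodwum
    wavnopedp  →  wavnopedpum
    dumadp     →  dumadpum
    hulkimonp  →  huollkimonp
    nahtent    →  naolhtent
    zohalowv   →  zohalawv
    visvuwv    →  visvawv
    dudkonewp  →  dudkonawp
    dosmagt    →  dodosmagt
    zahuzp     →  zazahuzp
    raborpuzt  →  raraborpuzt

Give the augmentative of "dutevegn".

wavnopedp and hulkimonp both end in -p yet inflect differently (wavnopedpum, huollkimonp), so the final letter is not what conditions the rule; the second-to-last letter is.
"dutevegn" has second-to-last letter 'g'. The one such stem in the data (dosmagt → dodosmagt) repeats the first consonant+vowel as a prefix (as do zahuzp, raborpuzt), so the same rule applies.
The other patterns: stems whose second-to-last letter is 'd' add -um; stems whose second-to-last letter is 'n' insert -ol- after the first vowel; stems whose second-to-last letter is 'w' change the last vowel to 'a'.
So dutevegn → dudutevegn.

dudutevegn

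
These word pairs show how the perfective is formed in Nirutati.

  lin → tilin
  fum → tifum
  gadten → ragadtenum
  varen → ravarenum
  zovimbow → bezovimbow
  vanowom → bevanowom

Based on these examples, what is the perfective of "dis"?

tidis

lin and gadten both end in -n yet inflect differently (tilin, ragadtenum), so the final letter is not what conditions the rule; the number of vowels is.
"dis" has 1 vowel. The stems with 1 vowel (lin → tilin, fum → tifum) add the prefix ti-.
So dis → tidis.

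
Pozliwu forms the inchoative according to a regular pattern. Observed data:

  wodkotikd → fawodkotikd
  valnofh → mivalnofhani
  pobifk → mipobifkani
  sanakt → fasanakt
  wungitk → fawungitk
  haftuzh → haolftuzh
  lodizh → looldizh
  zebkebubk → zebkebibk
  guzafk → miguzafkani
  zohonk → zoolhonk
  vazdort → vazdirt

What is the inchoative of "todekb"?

fatodekb

zebkebubk and zohonk both end in -k yet inflect differently (zebkebibk, zoolhonk), so the final letter is not what conditions the rule; the second-to-last letter is.
"todekb" has second-to-last letter 'k'. The stems whose second-to-last letter is 'k' (wodkotikd → fawodkotikd, sanakt → fasanakt) add the prefix fa-.
So todekb → fatodekb.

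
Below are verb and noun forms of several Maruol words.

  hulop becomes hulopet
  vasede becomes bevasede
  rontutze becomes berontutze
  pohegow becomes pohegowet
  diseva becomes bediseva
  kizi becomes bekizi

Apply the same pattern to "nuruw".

kizi and hulop both have 2 vowels yet inflect differently (bekizi, hulopet), so the number of vowels is not what conditions the rule; whether the stem ends in a vowel or a consonant is.
"nuruw" ends in a consonant. The stems ending in a consonant (hulop → hulopet, pohegow → pohegowet) add -et.
So nuruw → nuruwet.

nuruwet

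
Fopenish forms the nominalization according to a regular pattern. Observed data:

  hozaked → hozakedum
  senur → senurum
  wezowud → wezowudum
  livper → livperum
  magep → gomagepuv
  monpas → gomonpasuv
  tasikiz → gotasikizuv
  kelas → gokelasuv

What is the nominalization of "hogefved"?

hogefvedum

hozaked and magep both have last vowel 'e' yet inflect differently (hozakedum, gomagepuv), so the last vowel is not what conditions the rule; the final letter is.
"hogefved" ends in -d. The stems ending in -d (hozaked → hozakedum, wezowud → wezowudum) add -um.
So hogefved → hogefvedum.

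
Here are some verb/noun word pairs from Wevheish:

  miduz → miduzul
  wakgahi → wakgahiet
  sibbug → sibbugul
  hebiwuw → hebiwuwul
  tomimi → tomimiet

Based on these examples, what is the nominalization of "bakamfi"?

hebiwuw and wakgahi both have 3 vowels yet inflect differently (hebiwuwul, wakgahiet), so the number of vowels is not what conditions the rule; whether the stem ends in a vowel or a consonant is.
"bakamfi" ends in a vowel. The stems ending in a vowel (wakgahi → wakgahiet, tomimi → tomimiet) add -et.
The other pattern: stems ending in a consonant add -ul.
So bakamfi → bakamfiet.

bakamfiet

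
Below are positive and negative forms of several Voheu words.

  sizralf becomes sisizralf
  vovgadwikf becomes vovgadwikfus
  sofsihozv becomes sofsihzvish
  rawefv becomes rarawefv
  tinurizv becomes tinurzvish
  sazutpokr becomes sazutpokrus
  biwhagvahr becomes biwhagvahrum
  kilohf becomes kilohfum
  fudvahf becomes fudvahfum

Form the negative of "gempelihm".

fudvahf and vovgadwikf both end in -f yet inflect differently (fudvahfum, vovgadwikfus), so the final letter is not what conditions the rule; the second-to-last letter is.
"gempelihm" has second-to-last letter 'h'. The stems whose second-to-last letter is 'h' (fudvahf → fudvahfum, kilohf → kilohfum, biwhagvahr → biwhagvahrum) add -um.
So gempelihm → gempelihmum.

gempelihmum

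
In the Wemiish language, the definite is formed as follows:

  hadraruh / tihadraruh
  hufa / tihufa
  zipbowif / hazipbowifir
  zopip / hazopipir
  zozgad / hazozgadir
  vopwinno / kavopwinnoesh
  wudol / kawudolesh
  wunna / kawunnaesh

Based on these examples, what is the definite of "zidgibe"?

hazidgibeir

hufa and wunna both end in -a yet inflect differently (tihufa, kawunnaesh), so the final letter is not what conditions the rule; the first letter is.
"zidgibe" begins with z-. The stems beginning with z- (zipbowif → hazipbowifir, zopip → hazopipir, zozgad → hazozgadir) add ha- … -ir around the stem.
The other patterns: stems beginning with h- add the prefix ti-; stems beginning with v- or w- add ka- … -esh around the stem.
So zidgibe → hazidgibeir.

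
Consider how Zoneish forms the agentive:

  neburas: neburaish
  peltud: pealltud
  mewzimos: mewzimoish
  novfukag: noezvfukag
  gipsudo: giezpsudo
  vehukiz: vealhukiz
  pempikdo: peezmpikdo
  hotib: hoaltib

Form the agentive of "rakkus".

rakkuish

mewzimos and gipsudo both have last vowel 'o' yet inflect differently (mewzimoish, giezpsudo), so the last vowel is not what conditions the rule; the final letter is.
"rakkus" ends in -s. The stems ending in -s (mewzimos → mewzimoish, neburas → neburaish) drop the final letter and add -ish.
The other patterns: stems ending in -g or -o insert -ez- after the first vowel; stems ending in -b, -d or -z insert -al- after the first vowel.
So rakkus → rakkuish.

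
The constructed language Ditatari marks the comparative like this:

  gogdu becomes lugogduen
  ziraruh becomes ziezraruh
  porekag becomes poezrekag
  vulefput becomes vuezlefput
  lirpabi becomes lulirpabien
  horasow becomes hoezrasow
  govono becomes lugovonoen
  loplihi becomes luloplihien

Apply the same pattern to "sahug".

saezhug

"sahug" ends in a consonant. The stems ending in a consonant (porekag → poezrekag, horasow → hoezrasow, ziraruh → ziezraruh) insert -ez- after the first vowel.
The other pattern: stems ending in a vowel add lu- … -en around the stem.
So sahug → saezhug.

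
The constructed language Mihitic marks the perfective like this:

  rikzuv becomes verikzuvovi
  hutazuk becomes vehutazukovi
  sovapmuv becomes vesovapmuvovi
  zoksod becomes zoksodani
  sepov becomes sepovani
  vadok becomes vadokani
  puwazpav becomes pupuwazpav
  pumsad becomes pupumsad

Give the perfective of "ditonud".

veditonudovi

"ditonud" has last vowel 'u'. The stems whose last vowel is 'u' (rikzuv → verikzuvovi, hutazuk → vehutazukovi, sovapmuv → vesovapmuvovi) add ve- … -ovi around the stem.
The other patterns: stems whose last vowel is 'o' add -ani; stems whose last vowel is 'a' repeat the first consonant+vowel as a prefix.
So ditonud → veditonudovi.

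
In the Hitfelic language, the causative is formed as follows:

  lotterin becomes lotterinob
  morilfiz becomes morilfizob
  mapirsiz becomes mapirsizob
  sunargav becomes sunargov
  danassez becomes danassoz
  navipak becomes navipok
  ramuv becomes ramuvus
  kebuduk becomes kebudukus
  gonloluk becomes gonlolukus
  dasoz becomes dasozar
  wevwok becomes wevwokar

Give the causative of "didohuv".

"didohuv" has last vowel 'u'. The stems whose last vowel is 'u' (ramuv → ramuvus, kebuduk → kebudukus, gonloluk → gonlolukus) add -us.
So didohuv → didohuvus.

didohuvus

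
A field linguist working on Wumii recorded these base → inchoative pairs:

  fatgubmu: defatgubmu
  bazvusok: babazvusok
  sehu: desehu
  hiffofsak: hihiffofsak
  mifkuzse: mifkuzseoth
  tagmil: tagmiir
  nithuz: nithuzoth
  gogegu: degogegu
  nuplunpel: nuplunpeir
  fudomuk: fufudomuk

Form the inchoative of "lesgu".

delesgu

nuplunpel and mifkuzse both have last vowel 'e' yet inflect differently (nuplunpeir, mifkuzseoth), so the last vowel is not what conditions the rule; the final letter is.
"lesgu" ends in -u. The stems ending in -u (fatgubmu → defatgubmu, gogegu → degogegu, sehu → desehu) add the prefix de-.
So lesgu → delesgu.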